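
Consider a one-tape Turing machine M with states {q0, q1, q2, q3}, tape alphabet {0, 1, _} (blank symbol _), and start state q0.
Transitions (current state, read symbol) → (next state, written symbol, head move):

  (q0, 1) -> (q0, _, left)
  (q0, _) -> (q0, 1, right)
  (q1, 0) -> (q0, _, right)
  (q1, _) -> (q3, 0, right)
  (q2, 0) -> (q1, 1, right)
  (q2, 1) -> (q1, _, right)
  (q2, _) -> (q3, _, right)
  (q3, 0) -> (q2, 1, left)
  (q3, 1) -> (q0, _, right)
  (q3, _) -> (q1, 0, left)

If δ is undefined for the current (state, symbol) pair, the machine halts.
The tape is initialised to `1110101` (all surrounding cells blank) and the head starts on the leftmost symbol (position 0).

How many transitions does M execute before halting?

state=q0 head=0 tape=___[1]110101   (q0,1)→(q0,_,left)
state=q0 head=-1 tape=__[_]_110101   (q0,_)→(q0,1,right)
state=q0 head=0 tape=__1[_]110101   (q0,_)→(q0,1,right)
state=q0 head=1 tape=__11[1]10101   (q0,1)→(q0,_,left)
state=q0 head=0 tape=__1[1]_10101   (q0,1)→(q0,_,left)
state=q0 head=-1 tape=__[1]__10101   (q0,1)→(q0,_,left)
state=q0 head=-2 tape=_[_]___10101   (q0,_)→(q0,1,right)
state=q0 head=-1 tape=_1[_]__10101   (q0,_)→(q0,1,right)
state=q0 head=0 tape=_11[_]_10101   (q0,_)→(q0,1,right)
state=q0 head=1 tape=_111[_]10101   (q0,_)→(q0,1,right)
state=q0 head=2 tape=_1111[1]0101   (q0,1)→(q0,_,left)
state=q0 head=1 tape=_111[1]_0101   (q0,1)→(q0,_,left)
state=q0 head=0 tape=_11[1]__0101   (q0,1)→(q0,_,left)
state=q0 head=-1 tape=_1[1]___0101   (q0,1)→(q0,_,left)
state=q0 head=-2 tape=_[1]____0101   (q0,1)→(q0,_,left)
state=q0 head=-3 tape=[_]_____0101   (q0,_)→(q0,1,right)
state=q0 head=-2 tape=1[_]____0101   (q0,_)→(q0,1,right)
state=q0 head=-1 tape=11[_]___0101   (q0,_)→(q0,1,right)
state=q0 head=0 tape=111[_]__0101   (q0,_)→(q0,1,right)
state=q0 head=1 tape=1111[_]_0101   (q0,_)→(q0,1,right)
state=q0 head=2 tape=11111[_]0101   (q0,_)→(q0,1,right)
state=q0 head=3 tape=111111[0]101
M halts after 21 transitions.

21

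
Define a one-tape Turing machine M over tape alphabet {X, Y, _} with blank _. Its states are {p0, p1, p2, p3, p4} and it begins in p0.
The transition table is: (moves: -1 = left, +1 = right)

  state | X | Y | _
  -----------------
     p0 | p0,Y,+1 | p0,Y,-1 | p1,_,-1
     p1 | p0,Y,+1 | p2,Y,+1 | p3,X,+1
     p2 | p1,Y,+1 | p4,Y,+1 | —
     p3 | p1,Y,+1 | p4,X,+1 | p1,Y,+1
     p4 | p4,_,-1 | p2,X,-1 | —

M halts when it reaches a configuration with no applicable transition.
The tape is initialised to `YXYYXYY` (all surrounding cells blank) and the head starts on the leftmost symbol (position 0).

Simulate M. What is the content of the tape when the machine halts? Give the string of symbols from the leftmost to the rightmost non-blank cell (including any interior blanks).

YY_____YY

state=p0 head=0 tape=__[Y]XYYXYY   (p0,Y)→(p0,Y,-1)
state=p0 head=-1 tape=_[_]YXYYXYY   (p0,_)→(p1,_,-1)
state=p1 head=-2 tape=[_]_YXYYXYY   (p1,_)→(p3,X,+1)
state=p3 head=-1 tape=X[_]YXYYXYY   (p3,_)→(p1,Y,+1)
state=p1 head=0 tape=XY[Y]XYYXYY   (p1,Y)→(p2,Y,+1)
state=p2 head=1 tape=XYY[X]YYXYY   (p2,X)→(p1,Y,+1)
state=p1 head=2 tape=XYYY[Y]YXYY   (p1,Y)→(p2,Y,+1)
state=p2 head=3 tape=XYYYY[Y]XYY   (p2,Y)→(p4,Y,+1)
state=p4 head=4 tape=XYYYYY[X]YY   (p4,X)→(p4,_,-1)
state=p4 head=3 tape=XYYYY[Y]_YY   (p4,Y)→(p2,X,-1)
state=p2 head=2 tape=XYYY[Y]X_YY   (p2,Y)→(p4,Y,+1)
state=p4 head=3 tape=XYYYY[X]_YY   (p4,X)→(p4,_,-1)
state=p4 head=2 tape=XYYY[Y]__YY   (p4,Y)→(p2,X,-1)
state=p2 head=1 tape=XYY[Y]X__YY   (p2,Y)→(p4,Y,+1)
state=p4 head=2 tape=XYYY[X]__YY   (p4,X)→(p4,_,-1)
state=p4 head=1 tape=XYY[Y]___YY   (p4,Y)→(p2,X,-1)
state=p2 head=0 tape=XY[Y]X___YY   (p2,Y)→(p4,Y,+1)
state=p4 head=1 tape=XYY[X]___YY   (p4,X)→(p4,_,-1)
state=p4 head=0 tape=XY[Y]____YY   (p4,Y)→(p2,X,-1)
state=p2 head=-1 tape=X[Y]X____YY   (p2,Y)→(p4,Y,+1)
state=p4 head=0 tape=XY[X]____YY   (p4,X)→(p4,_,-1)
state=p4 head=-1 tape=X[Y]_____YY   (p4,Y)→(p2,X,-1)
state=p2 head=-2 tape=[X]X_____YY   (p2,X)→(p1,Y,+1)
state=p1 head=-1 tape=Y[X]_____YY   (p1,X)→(p0,Y,+1)
state=p0 head=0 tape=YY[_]____YY   (p0,_)→(p1,_,-1)
state=p1 head=-1 tape=Y[Y]_____YY   (p1,Y)→(p2,Y,+1)
state=p2 head=0 tape=YY[_]____YY
The non-blank tape span at halt is YY_____YY.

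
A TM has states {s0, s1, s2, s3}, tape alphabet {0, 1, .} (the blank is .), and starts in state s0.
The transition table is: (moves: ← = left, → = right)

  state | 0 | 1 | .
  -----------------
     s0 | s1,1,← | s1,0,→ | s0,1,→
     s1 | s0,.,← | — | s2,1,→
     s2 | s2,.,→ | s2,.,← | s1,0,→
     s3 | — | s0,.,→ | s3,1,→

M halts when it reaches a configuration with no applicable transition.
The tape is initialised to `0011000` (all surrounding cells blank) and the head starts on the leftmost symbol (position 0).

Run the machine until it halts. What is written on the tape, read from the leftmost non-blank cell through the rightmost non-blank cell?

s0 | ..[0]011000   read 0 → write 1, move ←, go to s1
s1 | .[.]1011000   read . → write 1, move →, go to s2
s2 | .1[1]011000   read 1 → write ., move ←, go to s2
s2 | .[1].011000   read 1 → write ., move ←, go to s2
s2 | [.]..011000   read . → write 0, move →, go to s1
s1 | 0[.].011000   read . → write 1, move →, go to s2
s2 | 01[.]011000   read . → write 0, move →, go to s1
s1 | 010[0]11000   read 0 → write ., move ←, go to s0
s0 | 01[0].11000   read 0 → write 1, move ←, go to s1
s1 | 0[1]1.11000
The non-blank tape span at halt is 011.11000.

011.11000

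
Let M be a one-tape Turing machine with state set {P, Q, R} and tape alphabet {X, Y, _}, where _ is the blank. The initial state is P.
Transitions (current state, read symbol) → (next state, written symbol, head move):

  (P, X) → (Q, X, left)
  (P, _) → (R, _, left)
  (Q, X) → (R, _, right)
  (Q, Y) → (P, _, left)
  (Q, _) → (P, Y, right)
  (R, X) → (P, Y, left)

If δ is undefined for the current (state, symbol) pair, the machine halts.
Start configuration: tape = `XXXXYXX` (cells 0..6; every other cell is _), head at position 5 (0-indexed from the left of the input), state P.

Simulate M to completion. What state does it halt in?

R

P | ___XXXXY[X]X   read X → write X, move left, go to Q
Q | ___XXXX[Y]XX   read Y → write _, move left, go to P
P | ___XXX[X]_XX   read X → write X, move left, go to Q
Q | ___XX[X]X_XX   read X → write _, move right, go to R
R | ___XX_[X]_XX   read X → write Y, move left, go to P
P | ___XX[_]Y_XX   read _ → write _, move left, go to R
R | ___X[X]_Y_XX   read X → write Y, move left, go to P
P | ___[X]Y_Y_XX   read X → write X, move left, go to Q
Q | __[_]XY_Y_XX   read _ → write Y, move right, go to P
P | __Y[X]Y_Y_XX   read X → write X, move left, go to Q
Q | __[Y]XY_Y_XX   read Y → write _, move left, go to P
P | _[_]_XY_Y_XX   read _ → write _, move left, go to R
R | [_]__XY_Y_XX
No transition is defined for (R, _); M halts in state R.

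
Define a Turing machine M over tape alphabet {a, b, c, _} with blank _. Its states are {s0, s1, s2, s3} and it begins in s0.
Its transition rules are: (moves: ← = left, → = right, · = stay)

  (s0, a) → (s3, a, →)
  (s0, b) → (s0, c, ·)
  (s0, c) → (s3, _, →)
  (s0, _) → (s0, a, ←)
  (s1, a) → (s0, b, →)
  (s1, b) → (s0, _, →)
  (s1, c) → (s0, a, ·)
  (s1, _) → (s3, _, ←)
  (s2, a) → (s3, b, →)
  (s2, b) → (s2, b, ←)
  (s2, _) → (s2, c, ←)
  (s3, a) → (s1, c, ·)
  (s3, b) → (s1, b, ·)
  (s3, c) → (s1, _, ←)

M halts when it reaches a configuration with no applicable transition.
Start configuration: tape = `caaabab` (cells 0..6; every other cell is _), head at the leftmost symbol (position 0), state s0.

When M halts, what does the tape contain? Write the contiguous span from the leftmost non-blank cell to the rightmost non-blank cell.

aaa_aaa

state=s0 head=0 tape=[c]aaabab__   (s0,c)→(s3,_,→)
state=s3 head=1 tape=_[a]aabab__   (s3,a)→(s1,c,·)
state=s1 head=1 tape=_[c]aabab__   (s1,c)→(s0,a,·)
state=s0 head=1 tape=_[a]aabab__   (s0,a)→(s3,a,→)
state=s3 head=2 tape=_a[a]abab__   (s3,a)→(s1,c,·)
state=s1 head=2 tape=_a[c]abab__   (s1,c)→(s0,a,·)
state=s0 head=2 tape=_a[a]abab__   (s0,a)→(s3,a,→)
state=s3 head=3 tape=_aa[a]bab__   (s3,a)→(s1,c,·)
state=s1 head=3 tape=_aa[c]bab__   (s1,c)→(s0,a,·)
state=s0 head=3 tape=_aa[a]bab__   (s0,a)→(s3,a,→)
state=s3 head=4 tape=_aaa[b]ab__   (s3,b)→(s1,b,·)
state=s1 head=4 tape=_aaa[b]ab__   (s1,b)→(s0,_,→)
state=s0 head=5 tape=_aaa_[a]b__   (s0,a)→(s3,a,→)
state=s3 head=6 tape=_aaa_a[b]__   (s3,b)→(s1,b,·)
state=s1 head=6 tape=_aaa_a[b]__   (s1,b)→(s0,_,→)
state=s0 head=7 tape=_aaa_a_[_]_   (s0,_)→(s0,a,←)
state=s0 head=6 tape=_aaa_a[_]a_   (s0,_)→(s0,a,←)
state=s0 head=5 tape=_aaa_[a]aa_   (s0,a)→(s3,a,→)
state=s3 head=6 tape=_aaa_a[a]a_   (s3,a)→(s1,c,·)
state=s1 head=6 tape=_aaa_a[c]a_   (s1,c)→(s0,a,·)
state=s0 head=6 tape=_aaa_a[a]a_   (s0,a)→(s3,a,→)
state=s3 head=7 tape=_aaa_aa[a]_   (s3,a)→(s1,c,·)
state=s1 head=7 tape=_aaa_aa[c]_   (s1,c)→(s0,a,·)
state=s0 head=7 tape=_aaa_aa[a]_   (s0,a)→(s3,a,→)
state=s3 head=8 tape=_aaa_aaa[_]
The non-blank tape span at halt is aaa_aaa.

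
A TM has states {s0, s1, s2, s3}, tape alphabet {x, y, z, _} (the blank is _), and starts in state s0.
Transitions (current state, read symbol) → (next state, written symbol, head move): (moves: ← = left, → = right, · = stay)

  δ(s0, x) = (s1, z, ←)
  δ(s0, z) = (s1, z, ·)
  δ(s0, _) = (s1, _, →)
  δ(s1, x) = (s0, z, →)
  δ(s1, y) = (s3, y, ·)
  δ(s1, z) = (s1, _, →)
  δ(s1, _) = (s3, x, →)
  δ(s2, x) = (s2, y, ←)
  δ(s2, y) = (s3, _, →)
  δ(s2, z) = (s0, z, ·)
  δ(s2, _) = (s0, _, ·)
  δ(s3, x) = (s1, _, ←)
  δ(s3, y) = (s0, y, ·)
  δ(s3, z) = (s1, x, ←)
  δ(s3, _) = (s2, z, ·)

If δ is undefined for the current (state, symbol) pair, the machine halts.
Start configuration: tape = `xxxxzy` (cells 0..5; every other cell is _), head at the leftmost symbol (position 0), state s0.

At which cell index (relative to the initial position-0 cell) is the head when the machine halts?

s0 | _[x]xxxzy   read x → write z, move ←, go to s1
s1 | [_]zxxxzy   read _ → write x, move →, go to s3
s3 | x[z]xxxzy   read z → write x, move ←, go to s1
s1 | [x]xxxxzy   read x → write z, move →, go to s0
s0 | z[x]xxxzy   read x → write z, move ←, go to s1
s1 | [z]zxxxzy   read z → write _, move →, go to s1
s1 | _[z]xxxzy   read z → write _, move →, go to s1
s1 | __[x]xxzy   read x → write z, move →, go to s0
s0 | __z[x]xzy   read x → write z, move ←, go to s1
s1 | __[z]zxzy   read z → write _, move →, go to s1
s1 | ___[z]xzy   read z → write _, move →, go to s1
s1 | ____[x]zy   read x → write z, move →, go to s0
s0 | ____z[z]y   read z → write z, move ·, go to s1
s1 | ____z[z]y   read z → write _, move →, go to s1
s1 | ____z_[y]   read y → write y, move ·, go to s3
s3 | ____z_[y]   read y → write y, move ·, go to s0
s0 | ____z_[y]
At halt the head is at cell 5.

5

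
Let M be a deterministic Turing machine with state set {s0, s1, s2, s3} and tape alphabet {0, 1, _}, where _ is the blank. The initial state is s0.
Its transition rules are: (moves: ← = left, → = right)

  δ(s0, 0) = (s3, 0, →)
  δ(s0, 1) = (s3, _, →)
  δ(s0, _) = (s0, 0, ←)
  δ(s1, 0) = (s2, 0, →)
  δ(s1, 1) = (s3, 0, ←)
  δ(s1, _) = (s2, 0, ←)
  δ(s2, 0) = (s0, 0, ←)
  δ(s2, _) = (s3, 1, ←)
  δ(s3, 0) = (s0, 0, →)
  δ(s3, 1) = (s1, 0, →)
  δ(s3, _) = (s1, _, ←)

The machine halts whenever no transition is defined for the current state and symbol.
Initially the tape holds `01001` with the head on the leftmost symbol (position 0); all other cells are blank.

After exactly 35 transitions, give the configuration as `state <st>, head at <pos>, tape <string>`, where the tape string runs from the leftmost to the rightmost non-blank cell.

state s3, head at 7, tape 0000000

state=s0 head=0 tape=[0]1001___   (s0,0)→(s3,0,→)
state=s3 head=1 tape=0[1]001___   (s3,1)→(s1,0,→)
state=s1 head=2 tape=00[0]01___   (s1,0)→(s2,0,→)
state=s2 head=3 tape=000[0]1___   (s2,0)→(s0,0,←)
state=s0 head=2 tape=00[0]01___   (s0,0)→(s3,0,→)
state=s3 head=3 tape=000[0]1___   (s3,0)→(s0,0,→)
state=s0 head=4 tape=0000[1]___   (s0,1)→(s3,_,→)
state=s3 head=5 tape=0000_[_]__   (s3,_)→(s1,_,←)
state=s1 head=4 tape=0000[_]___   (s1,_)→(s2,0,←)
state=s2 head=3 tape=000[0]0___   (s2,0)→(s0,0,←)
state=s0 head=2 tape=00[0]00___   (s0,0)→(s3,0,→)
state=s3 head=3 tape=000[0]0___   (s3,0)→(s0,0,→)
state=s0 head=4 tape=0000[0]___   (s0,0)→(s3,0,→)
state=s3 head=5 tape=00000[_]__   (s3,_)→(s1,_,←)
state=s1 head=4 tape=0000[0]___   (s1,0)→(s2,0,→)
state=s2 head=5 tape=00000[_]__   (s2,_)→(s3,1,←)
state=s3 head=4 tape=0000[0]1__   (s3,0)→(s0,0,→)
state=s0 head=5 tape=00000[1]__   (s0,1)→(s3,_,→)
state=s3 head=6 tape=00000_[_]_   (s3,_)→(s1,_,←)
state=s1 head=5 tape=00000[_]__   (s1,_)→(s2,0,←)
state=s2 head=4 tape=0000[0]0__   (s2,0)→(s0,0,←)
state=s0 head=3 tape=000[0]00__   (s0,0)→(s3,0,→)
state=s3 head=4 tape=0000[0]0__   (s3,0)→(s0,0,→)
state=s0 head=5 tape=00000[0]__   (s0,0)→(s3,0,→)
state=s3 head=6 tape=000000[_]_   (s3,_)→(s1,_,←)
state=s1 head=5 tape=00000[0]__   (s1,0)→(s2,0,→)
state=s2 head=6 tape=000000[_]_   (s2,_)→(s3,1,←)
state=s3 head=5 tape=00000[0]1_   (s3,0)→(s0,0,→)
state=s0 head=6 tape=000000[1]_   (s0,1)→(s3,_,→)
state=s3 head=7 tape=000000_[_]   (s3,_)→(s1,_,←)
state=s1 head=6 tape=000000[_]_   (s1,_)→(s2,0,←)
state=s2 head=5 tape=00000[0]0_   (s2,0)→(s0,0,←)
state=s0 head=4 tape=0000[0]00_   (s0,0)→(s3,0,→)
state=s3 head=5 tape=00000[0]0_   (s3,0)→(s0,0,→)
state=s0 head=6 tape=000000[0]_   (s0,0)→(s3,0,→)
state=s3 head=7 tape=0000000[_]
After 35 steps: state s3, head at 7, tape 0000000.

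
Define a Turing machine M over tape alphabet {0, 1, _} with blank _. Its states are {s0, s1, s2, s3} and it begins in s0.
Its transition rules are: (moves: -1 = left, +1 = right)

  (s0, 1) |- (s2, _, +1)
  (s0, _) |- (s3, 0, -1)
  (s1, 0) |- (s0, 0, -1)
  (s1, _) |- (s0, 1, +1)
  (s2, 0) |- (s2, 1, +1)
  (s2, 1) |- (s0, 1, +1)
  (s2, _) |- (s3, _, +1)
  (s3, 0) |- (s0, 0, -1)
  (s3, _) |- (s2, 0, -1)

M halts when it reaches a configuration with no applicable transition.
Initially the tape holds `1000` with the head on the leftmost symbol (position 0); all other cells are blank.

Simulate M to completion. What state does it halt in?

state=s0 head=0 tape=[1]000__   (s0,1)→(s2,_,+1)
state=s2 head=1 tape=_[0]00__   (s2,0)→(s2,1,+1)
state=s2 head=2 tape=_1[0]0__   (s2,0)→(s2,1,+1)
state=s2 head=3 tape=_11[0]__   (s2,0)→(s2,1,+1)
state=s2 head=4 tape=_111[_]_   (s2,_)→(s3,_,+1)
state=s3 head=5 tape=_111_[_]   (s3,_)→(s2,0,-1)
state=s2 head=4 tape=_111[_]0   (s2,_)→(s3,_,+1)
state=s3 head=5 tape=_111_[0]   (s3,0)→(s0,0,-1)
state=s0 head=4 tape=_111[_]0   (s0,_)→(s3,0,-1)
state=s3 head=3 tape=_11[1]00
No transition is defined for (s3, 1); M halts in state s3.

s3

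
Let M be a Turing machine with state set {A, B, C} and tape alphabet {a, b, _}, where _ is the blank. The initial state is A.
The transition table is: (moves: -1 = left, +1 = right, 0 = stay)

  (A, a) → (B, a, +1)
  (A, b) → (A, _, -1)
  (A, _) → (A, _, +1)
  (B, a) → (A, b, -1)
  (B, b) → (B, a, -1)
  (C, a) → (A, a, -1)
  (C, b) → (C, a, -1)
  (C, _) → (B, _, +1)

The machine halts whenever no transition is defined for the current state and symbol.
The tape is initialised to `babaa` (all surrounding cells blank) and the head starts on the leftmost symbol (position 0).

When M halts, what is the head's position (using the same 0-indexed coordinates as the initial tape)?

5

state=A head=0 tape=_[b]abaa_   (A,b)→(A,_,-1)
state=A head=-1 tape=[_]_abaa_   (A,_)→(A,_,+1)
state=A head=0 tape=_[_]abaa_   (A,_)→(A,_,+1)
state=A head=1 tape=__[a]baa_   (A,a)→(B,a,+1)
state=B head=2 tape=__a[b]aa_   (B,b)→(B,a,-1)
state=B head=1 tape=__[a]aaa_   (B,a)→(A,b,-1)
state=A head=0 tape=_[_]baaa_   (A,_)→(A,_,+1)
state=A head=1 tape=__[b]aaa_   (A,b)→(A,_,-1)
state=A head=0 tape=_[_]_aaa_   (A,_)→(A,_,+1)
state=A head=1 tape=__[_]aaa_   (A,_)→(A,_,+1)
state=A head=2 tape=___[a]aa_   (A,a)→(B,a,+1)
state=B head=3 tape=___a[a]a_   (B,a)→(A,b,-1)
state=A head=2 tape=___[a]ba_   (A,a)→(B,a,+1)
state=B head=3 tape=___a[b]a_   (B,b)→(B,a,-1)
state=B head=2 tape=___[a]aa_   (B,a)→(A,b,-1)
state=A head=1 tape=__[_]baa_   (A,_)→(A,_,+1)
state=A head=2 tape=___[b]aa_   (A,b)→(A,_,-1)
state=A head=1 tape=__[_]_aa_   (A,_)→(A,_,+1)
state=A head=2 tape=___[_]aa_   (A,_)→(A,_,+1)
state=A head=3 tape=____[a]a_   (A,a)→(B,a,+1)
state=B head=4 tape=____a[a]_   (B,a)→(A,b,-1)
state=A head=3 tape=____[a]b_   (A,a)→(B,a,+1)
state=B head=4 tape=____a[b]_   (B,b)→(B,a,-1)
state=B head=3 tape=____[a]a_   (B,a)→(A,b,-1)
state=A head=2 tape=___[_]ba_   (A,_)→(A,_,+1)
state=A head=3 tape=____[b]a_   (A,b)→(A,_,-1)
state=A head=2 tape=___[_]_a_   (A,_)→(A,_,+1)
state=A head=3 tape=____[_]a_   (A,_)→(A,_,+1)
state=A head=4 tape=_____[a]_   (A,a)→(B,a,+1)
state=B head=5 tape=_____a[_]
At halt the head is at cell 5.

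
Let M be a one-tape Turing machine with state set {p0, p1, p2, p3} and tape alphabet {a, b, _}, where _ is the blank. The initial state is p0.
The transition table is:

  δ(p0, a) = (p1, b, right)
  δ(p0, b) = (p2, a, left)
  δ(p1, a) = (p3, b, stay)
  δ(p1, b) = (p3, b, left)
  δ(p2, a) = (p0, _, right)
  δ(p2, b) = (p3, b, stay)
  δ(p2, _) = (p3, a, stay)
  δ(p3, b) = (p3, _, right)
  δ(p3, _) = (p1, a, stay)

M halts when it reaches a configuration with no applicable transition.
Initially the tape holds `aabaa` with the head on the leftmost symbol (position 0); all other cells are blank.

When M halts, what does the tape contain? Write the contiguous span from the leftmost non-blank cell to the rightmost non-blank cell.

b__aa

p0 | [a]abaa   read a → write b, move right, go to p1
p1 | b[a]baa   read a → write b, move stay, go to p3
p3 | b[b]baa   read b → write _, move right, go to p3
p3 | b_[b]aa   read b → write _, move right, go to p3
p3 | b__[a]a
The non-blank tape span at halt is b__aa.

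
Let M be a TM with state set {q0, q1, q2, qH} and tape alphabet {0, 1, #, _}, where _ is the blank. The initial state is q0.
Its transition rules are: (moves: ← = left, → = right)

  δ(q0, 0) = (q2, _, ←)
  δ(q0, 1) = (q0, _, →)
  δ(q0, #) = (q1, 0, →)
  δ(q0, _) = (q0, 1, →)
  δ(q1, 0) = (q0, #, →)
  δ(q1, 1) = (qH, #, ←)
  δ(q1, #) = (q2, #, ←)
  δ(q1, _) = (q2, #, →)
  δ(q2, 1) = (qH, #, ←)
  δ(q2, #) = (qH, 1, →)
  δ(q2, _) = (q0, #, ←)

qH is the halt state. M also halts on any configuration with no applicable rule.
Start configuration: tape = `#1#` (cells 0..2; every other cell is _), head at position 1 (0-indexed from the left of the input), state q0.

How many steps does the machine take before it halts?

6

state=q0 head=1 tape=#[1]#__   (q0,1)→(q0,_,→)
state=q0 head=2 tape=#_[#]__   (q0,#)→(q1,0,→)
state=q1 head=3 tape=#_0[_]_   (q1,_)→(q2,#,→)
state=q2 head=4 tape=#_0#[_]   (q2,_)→(q0,#,←)
state=q0 head=3 tape=#_0[#]#   (q0,#)→(q1,0,→)
state=q1 head=4 tape=#_00[#]   (q1,#)→(q2,#,←)
state=q2 head=3 tape=#_0[0]#
M halts after 6 transitions.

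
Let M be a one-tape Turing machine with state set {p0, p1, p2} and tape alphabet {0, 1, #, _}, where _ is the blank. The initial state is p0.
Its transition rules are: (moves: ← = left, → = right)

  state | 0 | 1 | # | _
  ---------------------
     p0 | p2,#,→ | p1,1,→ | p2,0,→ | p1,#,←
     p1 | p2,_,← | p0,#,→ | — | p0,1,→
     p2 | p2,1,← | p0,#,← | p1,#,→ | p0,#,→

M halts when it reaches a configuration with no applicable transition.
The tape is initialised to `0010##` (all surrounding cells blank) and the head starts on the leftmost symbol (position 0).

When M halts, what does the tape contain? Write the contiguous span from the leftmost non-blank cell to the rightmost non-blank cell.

#0#10##0##

state=p0 head=0 tape=[0]010##____   (p0,0)→(p2,#,→)
state=p2 head=1 tape=#[0]10##____   (p2,0)→(p2,1,←)
state=p2 head=0 tape=[#]110##____   (p2,#)→(p1,#,→)
state=p1 head=1 tape=#[1]10##____   (p1,1)→(p0,#,→)
state=p0 head=2 tape=##[1]0##____   (p0,1)→(p1,1,→)
state=p1 head=3 tape=##1[0]##____   (p1,0)→(p2,_,←)
state=p2 head=2 tape=##[1]_##____   (p2,1)→(p0,#,←)
state=p0 head=1 tape=#[#]#_##____   (p0,#)→(p2,0,→)
state=p2 head=2 tape=#0[#]_##____   (p2,#)→(p1,#,→)
state=p1 head=3 tape=#0#[_]##____   (p1,_)→(p0,1,→)
state=p0 head=4 tape=#0#1[#]#____   (p0,#)→(p2,0,→)
state=p2 head=5 tape=#0#10[#]____   (p2,#)→(p1,#,→)
state=p1 head=6 tape=#0#10#[_]___   (p1,_)→(p0,1,→)
state=p0 head=7 tape=#0#10#1[_]__   (p0,_)→(p1,#,←)
state=p1 head=6 tape=#0#10#[1]#__   (p1,1)→(p0,#,→)
state=p0 head=7 tape=#0#10##[#]__   (p0,#)→(p2,0,→)
state=p2 head=8 tape=#0#10##0[_]_   (p2,_)→(p0,#,→)
state=p0 head=9 tape=#0#10##0#[_]   (p0,_)→(p1,#,←)
state=p1 head=8 tape=#0#10##0[#]#
The non-blank tape span at halt is #0#10##0##.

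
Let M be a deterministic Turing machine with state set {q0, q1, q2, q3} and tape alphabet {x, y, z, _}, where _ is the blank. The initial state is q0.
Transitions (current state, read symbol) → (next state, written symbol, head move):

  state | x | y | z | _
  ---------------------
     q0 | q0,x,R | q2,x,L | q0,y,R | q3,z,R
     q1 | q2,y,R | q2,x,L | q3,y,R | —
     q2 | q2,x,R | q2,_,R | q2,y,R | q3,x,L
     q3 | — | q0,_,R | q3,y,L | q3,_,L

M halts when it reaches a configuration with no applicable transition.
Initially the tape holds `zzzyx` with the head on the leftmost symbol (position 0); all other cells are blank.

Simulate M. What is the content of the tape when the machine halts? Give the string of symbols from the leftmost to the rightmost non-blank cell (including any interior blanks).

q0 | [z]zzyx_   read z → write y, move R, go to q0
q0 | y[z]zyx_   read z → write y, move R, go to q0
q0 | yy[z]yx_   read z → write y, move R, go to q0
q0 | yyy[y]x_   read y → write x, move L, go to q2
q2 | yy[y]xx_   read y → write _, move R, go to q2
q2 | yy_[x]x_   read x → write x, move R, go to q2
q2 | yy_x[x]_   read x → write x, move R, go to q2
q2 | yy_xx[_]   read _ → write x, move L, go to q3
q3 | yy_x[x]x
The non-blank tape span at halt is yy_xxx.

yy_xxx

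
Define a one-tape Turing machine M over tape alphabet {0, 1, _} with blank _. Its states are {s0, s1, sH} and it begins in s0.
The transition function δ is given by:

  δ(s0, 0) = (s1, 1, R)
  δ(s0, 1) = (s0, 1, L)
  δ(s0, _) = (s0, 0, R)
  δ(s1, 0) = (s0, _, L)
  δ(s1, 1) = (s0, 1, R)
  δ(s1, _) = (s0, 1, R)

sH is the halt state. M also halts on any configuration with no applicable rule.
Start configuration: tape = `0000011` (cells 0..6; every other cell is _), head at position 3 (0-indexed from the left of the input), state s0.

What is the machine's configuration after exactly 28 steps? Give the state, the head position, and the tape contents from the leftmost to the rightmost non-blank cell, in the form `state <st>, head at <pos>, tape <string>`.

state s0, head at 1, tape 11111111

state=s0 head=3 tape=_000[0]011   (s0,0)→(s1,1,R)
state=s1 head=4 tape=_0001[0]11   (s1,0)→(s0,_,L)
state=s0 head=3 tape=_000[1]_11   (s0,1)→(s0,1,L)
state=s0 head=2 tape=_00[0]1_11   (s0,0)→(s1,1,R)
state=s1 head=3 tape=_001[1]_11   (s1,1)→(s0,1,R)
state=s0 head=4 tape=_0011[_]11   (s0,_)→(s0,0,R)
state=s0 head=5 tape=_00110[1]1   (s0,1)→(s0,1,L)
state=s0 head=4 tape=_0011[0]11   (s0,0)→(s1,1,R)
state=s1 head=5 tape=_00111[1]1   (s1,1)→(s0,1,R)
state=s0 head=6 tape=_001111[1]   (s0,1)→(s0,1,L)
state=s0 head=5 tape=_00111[1]1   (s0,1)→(s0,1,L)
state=s0 head=4 tape=_0011[1]11   (s0,1)→(s0,1,L)
state=s0 head=3 tape=_001[1]111   (s0,1)→(s0,1,L)
state=s0 head=2 tape=_00[1]1111   (s0,1)→(s0,1,L)
state=s0 head=1 tape=_0[0]11111   (s0,0)→(s1,1,R)
state=s1 head=2 tape=_01[1]1111   (s1,1)→(s0,1,R)
state=s0 head=3 tape=_011[1]111   (s0,1)→(s0,1,L)
state=s0 head=2 tape=_01[1]1111   (s0,1)→(s0,1,L)
state=s0 head=1 tape=_0[1]11111   (s0,1)→(s0,1,L)
state=s0 head=0 tape=_[0]111111   (s0,0)→(s1,1,R)
state=s1 head=1 tape=_1[1]11111   (s1,1)→(s0,1,R)
state=s0 head=2 tape=_11[1]1111   (s0,1)→(s0,1,L)
state=s0 head=1 tape=_1[1]11111   (s0,1)→(s0,1,L)
state=s0 head=0 tape=_[1]111111   (s0,1)→(s0,1,L)
state=s0 head=-1 tape=[_]1111111   (s0,_)→(s0,0,R)
state=s0 head=0 tape=0[1]111111   (s0,1)→(s0,1,L)
state=s0 head=-1 tape=[0]1111111   (s0,0)→(s1,1,R)
state=s1 head=0 tape=1[1]111111   (s1,1)→(s0,1,R)
state=s0 head=1 tape=11[1]11111
After 28 steps: state s0, head at 1, tape 11111111.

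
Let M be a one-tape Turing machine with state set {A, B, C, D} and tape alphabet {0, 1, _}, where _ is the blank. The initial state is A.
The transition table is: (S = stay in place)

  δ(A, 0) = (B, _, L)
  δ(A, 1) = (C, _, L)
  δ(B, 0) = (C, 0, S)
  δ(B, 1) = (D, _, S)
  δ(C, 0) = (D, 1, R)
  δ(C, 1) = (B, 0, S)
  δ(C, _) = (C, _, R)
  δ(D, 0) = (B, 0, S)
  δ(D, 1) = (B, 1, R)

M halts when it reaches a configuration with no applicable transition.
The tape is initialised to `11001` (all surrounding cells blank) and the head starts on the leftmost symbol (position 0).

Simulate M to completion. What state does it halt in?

state=A head=0 tape=_[1]1001_   (A,1)→(C,_,L)
state=C head=-1 tape=[_]_1001_   (C,_)→(C,_,R)
state=C head=0 tape=_[_]1001_   (C,_)→(C,_,R)
state=C head=1 tape=__[1]001_   (C,1)→(B,0,S)
state=B head=1 tape=__[0]001_   (B,0)→(C,0,S)
state=C head=1 tape=__[0]001_   (C,0)→(D,1,R)
state=D head=2 tape=__1[0]01_   (D,0)→(B,0,S)
state=B head=2 tape=__1[0]01_   (B,0)→(C,0,S)
state=C head=2 tape=__1[0]01_   (C,0)→(D,1,R)
state=D head=3 tape=__11[0]1_   (D,0)→(B,0,S)
state=B head=3 tape=__11[0]1_   (B,0)→(C,0,S)
state=C head=3 tape=__11[0]1_   (C,0)→(D,1,R)
state=D head=4 tape=__111[1]_   (D,1)→(B,1,R)
state=B head=5 tape=__1111[_]
No transition is defined for (B, _); M halts in state B.

B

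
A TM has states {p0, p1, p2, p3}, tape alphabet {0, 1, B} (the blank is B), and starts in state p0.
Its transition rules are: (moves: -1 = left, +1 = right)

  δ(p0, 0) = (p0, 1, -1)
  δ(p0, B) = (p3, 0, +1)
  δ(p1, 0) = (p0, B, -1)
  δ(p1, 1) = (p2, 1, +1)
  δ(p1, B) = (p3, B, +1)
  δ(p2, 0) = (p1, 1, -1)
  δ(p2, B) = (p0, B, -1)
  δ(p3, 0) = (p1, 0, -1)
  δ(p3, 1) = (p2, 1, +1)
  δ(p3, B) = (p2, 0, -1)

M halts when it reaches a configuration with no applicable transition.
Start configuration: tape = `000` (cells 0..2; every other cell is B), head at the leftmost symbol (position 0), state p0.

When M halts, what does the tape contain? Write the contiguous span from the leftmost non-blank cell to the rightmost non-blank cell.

0110

state=p0 head=0 tape=B[0]00   (p0,0)→(p0,1,-1)
state=p0 head=-1 tape=[B]100   (p0,B)→(p3,0,+1)
state=p3 head=0 tape=0[1]00   (p3,1)→(p2,1,+1)
state=p2 head=1 tape=01[0]0   (p2,0)→(p1,1,-1)
state=p1 head=0 tape=0[1]10   (p1,1)→(p2,1,+1)
state=p2 head=1 tape=01[1]0
The non-blank tape span at halt is 0110.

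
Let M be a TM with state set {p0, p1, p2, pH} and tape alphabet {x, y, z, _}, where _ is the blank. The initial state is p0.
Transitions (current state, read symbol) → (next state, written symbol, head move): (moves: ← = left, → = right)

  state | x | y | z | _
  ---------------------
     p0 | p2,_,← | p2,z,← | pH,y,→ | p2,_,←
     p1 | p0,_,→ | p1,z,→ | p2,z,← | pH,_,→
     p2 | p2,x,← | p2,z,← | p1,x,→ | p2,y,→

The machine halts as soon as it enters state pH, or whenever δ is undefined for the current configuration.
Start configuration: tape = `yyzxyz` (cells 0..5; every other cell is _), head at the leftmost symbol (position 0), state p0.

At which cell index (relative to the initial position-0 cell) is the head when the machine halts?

state=p0 head=0 tape=___[y]yzxyz   (p0,y)→(p2,z,←)
state=p2 head=-1 tape=__[_]zyzxyz   (p2,_)→(p2,y,→)
state=p2 head=0 tape=__y[z]yzxyz   (p2,z)→(p1,x,→)
state=p1 head=1 tape=__yx[y]zxyz   (p1,y)→(p1,z,→)
state=p1 head=2 tape=__yxz[z]xyz   (p1,z)→(p2,z,←)
state=p2 head=1 tape=__yx[z]zxyz   (p2,z)→(p1,x,→)
state=p1 head=2 tape=__yxx[z]xyz   (p1,z)→(p2,z,←)
state=p2 head=1 tape=__yx[x]zxyz   (p2,x)→(p2,x,←)
state=p2 head=0 tape=__y[x]xzxyz   (p2,x)→(p2,x,←)
state=p2 head=-1 tape=__[y]xxzxyz   (p2,y)→(p2,z,←)
state=p2 head=-2 tape=_[_]zxxzxyz   (p2,_)→(p2,y,→)
state=p2 head=-1 tape=_y[z]xxzxyz   (p2,z)→(p1,x,→)
state=p1 head=0 tape=_yx[x]xzxyz   (p1,x)→(p0,_,→)
state=p0 head=1 tape=_yx_[x]zxyz   (p0,x)→(p2,_,←)
state=p2 head=0 tape=_yx[_]_zxyz   (p2,_)→(p2,y,→)
state=p2 head=1 tape=_yxy[_]zxyz   (p2,_)→(p2,y,→)
state=p2 head=2 tape=_yxyy[z]xyz   (p2,z)→(p1,x,→)
state=p1 head=3 tape=_yxyyx[x]yz   (p1,x)→(p0,_,→)
state=p0 head=4 tape=_yxyyx_[y]z   (p0,y)→(p2,z,←)
state=p2 head=3 tape=_yxyyx[_]zz   (p2,_)→(p2,y,→)
state=p2 head=4 tape=_yxyyxy[z]z   (p2,z)→(p1,x,→)
state=p1 head=5 tape=_yxyyxyx[z]   (p1,z)→(p2,z,←)
state=p2 head=4 tape=_yxyyxy[x]z   (p2,x)→(p2,x,←)
state=p2 head=3 tape=_yxyyx[y]xz   (p2,y)→(p2,z,←)
state=p2 head=2 tape=_yxyy[x]zxz   (p2,x)→(p2,x,←)
state=p2 head=1 tape=_yxy[y]xzxz   (p2,y)→(p2,z,←)
state=p2 head=0 tape=_yx[y]zxzxz   (p2,y)→(p2,z,←)
state=p2 head=-1 tape=_y[x]zzxzxz   (p2,x)→(p2,x,←)
state=p2 head=-2 tape=_[y]xzzxzxz   (p2,y)→(p2,z,←)
state=p2 head=-3 tape=[_]zxzzxzxz   (p2,_)→(p2,y,→)
state=p2 head=-2 tape=y[z]xzzxzxz   (p2,z)→(p1,x,→)
state=p1 head=-1 tape=yx[x]zzxzxz   (p1,x)→(p0,_,→)
state=p0 head=0 tape=yx_[z]zxzxz   (p0,z)→(pH,y,→)
state=pH head=1 tape=yx_y[z]xzxz
At halt the head is at cell 1.

1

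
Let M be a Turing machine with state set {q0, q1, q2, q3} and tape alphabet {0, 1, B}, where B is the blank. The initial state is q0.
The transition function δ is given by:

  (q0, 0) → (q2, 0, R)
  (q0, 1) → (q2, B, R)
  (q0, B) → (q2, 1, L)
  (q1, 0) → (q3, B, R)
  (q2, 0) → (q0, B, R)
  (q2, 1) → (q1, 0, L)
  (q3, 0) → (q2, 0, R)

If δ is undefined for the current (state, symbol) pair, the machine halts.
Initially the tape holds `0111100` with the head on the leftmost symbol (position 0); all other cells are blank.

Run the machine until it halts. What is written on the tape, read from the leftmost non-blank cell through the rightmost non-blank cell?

0B0

q0 | [0]111100B   read 0 → write 0, move R, go to q2
q2 | 0[1]11100B   read 1 → write 0, move L, go to q1
q1 | [0]011100B   read 0 → write B, move R, go to q3
q3 | B[0]11100B   read 0 → write 0, move R, go to q2
q2 | B0[1]1100B   read 1 → write 0, move L, go to q1
q1 | B[0]01100B   read 0 → write B, move R, go to q3
q3 | BB[0]1100B   read 0 → write 0, move R, go to q2
q2 | BB0[1]100B   read 1 → write 0, move L, go to q1
q1 | BB[0]0100B   read 0 → write B, move R, go to q3
q3 | BBB[0]100B   read 0 → write 0, move R, go to q2
q2 | BBB0[1]00B   read 1 → write 0, move L, go to q1
q1 | BBB[0]000B   read 0 → write B, move R, go to q3
q3 | BBBB[0]00B   read 0 → write 0, move R, go to q2
q2 | BBBB0[0]0B   read 0 → write B, move R, go to q0
q0 | BBBB0B[0]B   read 0 → write 0, move R, go to q2
q2 | BBBB0B0[B]
The non-blank tape span at halt is 0B0.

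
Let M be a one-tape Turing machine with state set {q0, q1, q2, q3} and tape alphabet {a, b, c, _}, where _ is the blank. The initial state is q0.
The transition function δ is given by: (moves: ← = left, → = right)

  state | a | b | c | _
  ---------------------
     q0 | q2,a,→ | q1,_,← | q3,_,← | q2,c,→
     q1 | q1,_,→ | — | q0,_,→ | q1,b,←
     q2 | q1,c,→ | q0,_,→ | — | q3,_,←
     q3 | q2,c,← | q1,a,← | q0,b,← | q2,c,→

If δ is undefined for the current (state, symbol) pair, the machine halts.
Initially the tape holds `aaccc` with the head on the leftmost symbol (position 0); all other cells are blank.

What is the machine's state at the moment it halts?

q2

q0 | ___[a]accc   read a → write a, move →, go to q2
q2 | ___a[a]ccc   read a → write c, move →, go to q1
q1 | ___ac[c]cc   read c → write _, move →, go to q0
q0 | ___ac_[c]c   read c → write _, move ←, go to q3
q3 | ___ac[_]_c   read _ → write c, move →, go to q2
q2 | ___acc[_]c   read _ → write _, move ←, go to q3
q3 | ___ac[c]_c   read c → write b, move ←, go to q0
q0 | ___a[c]b_c   read c → write _, move ←, go to q3
q3 | ___[a]_b_c   read a → write c, move ←, go to q2
q2 | __[_]c_b_c   read _ → write _, move ←, go to q3
q3 | _[_]_c_b_c   read _ → write c, move →, go to q2
q2 | _c[_]c_b_c   read _ → write _, move ←, go to q3
q3 | _[c]_c_b_c   read c → write b, move ←, go to q0
q0 | [_]b_c_b_c   read _ → write c, move →, go to q2
q2 | c[b]_c_b_c   read b → write _, move →, go to q0
q0 | c_[_]c_b_c   read _ → write c, move →, go to q2
q2 | c_c[c]_b_c
No transition is defined for (q2, c); M halts in state q2.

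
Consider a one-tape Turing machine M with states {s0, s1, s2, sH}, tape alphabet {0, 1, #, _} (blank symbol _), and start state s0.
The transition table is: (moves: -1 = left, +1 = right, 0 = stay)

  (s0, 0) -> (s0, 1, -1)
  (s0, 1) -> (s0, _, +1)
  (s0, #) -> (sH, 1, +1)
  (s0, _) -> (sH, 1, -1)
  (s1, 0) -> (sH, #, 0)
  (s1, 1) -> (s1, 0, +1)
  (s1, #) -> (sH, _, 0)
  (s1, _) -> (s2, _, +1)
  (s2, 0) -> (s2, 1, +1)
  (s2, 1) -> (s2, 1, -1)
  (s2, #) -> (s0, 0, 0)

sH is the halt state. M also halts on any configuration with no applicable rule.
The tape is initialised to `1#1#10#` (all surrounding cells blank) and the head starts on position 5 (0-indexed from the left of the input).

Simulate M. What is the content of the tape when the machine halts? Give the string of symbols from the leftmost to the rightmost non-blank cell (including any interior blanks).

state=s0 head=5 tape=1#1#1[0]#_   (s0,0)→(s0,1,-1)
state=s0 head=4 tape=1#1#[1]1#_   (s0,1)→(s0,_,+1)
state=s0 head=5 tape=1#1#_[1]#_   (s0,1)→(s0,_,+1)
state=s0 head=6 tape=1#1#__[#]_   (s0,#)→(sH,1,+1)
state=sH head=7 tape=1#1#__1[_]
The non-blank tape span at halt is 1#1#__1.

1#1#__1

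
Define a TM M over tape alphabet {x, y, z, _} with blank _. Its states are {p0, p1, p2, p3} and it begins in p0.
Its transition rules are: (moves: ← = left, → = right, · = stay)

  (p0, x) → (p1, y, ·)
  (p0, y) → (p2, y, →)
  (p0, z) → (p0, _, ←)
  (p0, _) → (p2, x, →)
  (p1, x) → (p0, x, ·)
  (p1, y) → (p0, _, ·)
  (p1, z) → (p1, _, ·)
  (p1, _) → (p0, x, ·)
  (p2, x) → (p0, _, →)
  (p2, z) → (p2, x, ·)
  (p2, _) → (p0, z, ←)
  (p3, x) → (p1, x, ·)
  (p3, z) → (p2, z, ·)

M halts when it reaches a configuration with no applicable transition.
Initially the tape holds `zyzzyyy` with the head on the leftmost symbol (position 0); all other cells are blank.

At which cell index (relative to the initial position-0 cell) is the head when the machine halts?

state=p0 head=0 tape=_[z]yzzyyy   (p0,z)→(p0,_,←)
state=p0 head=-1 tape=[_]_yzzyyy   (p0,_)→(p2,x,→)
state=p2 head=0 tape=x[_]yzzyyy   (p2,_)→(p0,z,←)
state=p0 head=-1 tape=[x]zyzzyyy   (p0,x)→(p1,y,·)
state=p1 head=-1 tape=[y]zyzzyyy   (p1,y)→(p0,_,·)
state=p0 head=-1 tape=[_]zyzzyyy   (p0,_)→(p2,x,→)
state=p2 head=0 tape=x[z]yzzyyy   (p2,z)→(p2,x,·)
state=p2 head=0 tape=x[x]yzzyyy   (p2,x)→(p0,_,→)
state=p0 head=1 tape=x_[y]zzyyy   (p0,y)→(p2,y,→)
state=p2 head=2 tape=x_y[z]zyyy   (p2,z)→(p2,x,·)
state=p2 head=2 tape=x_y[x]zyyy   (p2,x)→(p0,_,→)
state=p0 head=3 tape=x_y_[z]yyy   (p0,z)→(p0,_,←)
state=p0 head=2 tape=x_y[_]_yyy   (p0,_)→(p2,x,→)
state=p2 head=3 tape=x_yx[_]yyy   (p2,_)→(p0,z,←)
state=p0 head=2 tape=x_y[x]zyyy   (p0,x)→(p1,y,·)
state=p1 head=2 tape=x_y[y]zyyy   (p1,y)→(p0,_,·)
state=p0 head=2 tape=x_y[_]zyyy   (p0,_)→(p2,x,→)
state=p2 head=3 tape=x_yx[z]yyy   (p2,z)→(p2,x,·)
state=p2 head=3 tape=x_yx[x]yyy   (p2,x)→(p0,_,→)
state=p0 head=4 tape=x_yx_[y]yy   (p0,y)→(p2,y,→)
state=p2 head=5 tape=x_yx_y[y]y
At halt the head is at cell 5.

5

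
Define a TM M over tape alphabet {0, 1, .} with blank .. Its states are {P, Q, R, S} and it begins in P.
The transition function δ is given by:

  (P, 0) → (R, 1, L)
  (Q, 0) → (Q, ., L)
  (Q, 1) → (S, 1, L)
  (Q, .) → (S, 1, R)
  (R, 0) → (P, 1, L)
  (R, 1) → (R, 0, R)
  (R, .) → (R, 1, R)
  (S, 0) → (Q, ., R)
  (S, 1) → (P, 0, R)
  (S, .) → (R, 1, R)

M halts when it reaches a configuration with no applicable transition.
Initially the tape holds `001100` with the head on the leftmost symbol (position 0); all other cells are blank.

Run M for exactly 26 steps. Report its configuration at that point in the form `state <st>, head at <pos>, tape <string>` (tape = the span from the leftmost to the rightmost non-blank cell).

state P, head at 2, tape 10000111

P | ..[0]01100   read 0 → write 1, move L, go to R
R | .[.]101100   read . → write 1, move R, go to R
R | .1[1]01100   read 1 → write 0, move R, go to R
R | .10[0]1100   read 0 → write 1, move L, go to P
P | .1[0]11100   read 0 → write 1, move L, go to R
R | .[1]111100   read 1 → write 0, move R, go to R
R | .0[1]11100   read 1 → write 0, move R, go to R
R | .00[1]1100   read 1 → write 0, move R, go to R
R | .000[1]100   read 1 → write 0, move R, go to R
R | .0000[1]00   read 1 → write 0, move R, go to R
R | .00000[0]0   read 0 → write 1, move L, go to P
P | .0000[0]10   read 0 → write 1, move L, go to R
R | .000[0]110   read 0 → write 1, move L, go to P
P | .00[0]1110   read 0 → write 1, move L, go to R
R | .0[0]11110   read 0 → write 1, move L, go to P
P | .[0]111110   read 0 → write 1, move L, go to R
R | [.]1111110   read . → write 1, move R, go to R
R | 1[1]111110   read 1 → write 0, move R, go to R
R | 10[1]11110   read 1 → write 0, move R, go to R
R | 100[1]1110   read 1 → write 0, move R, go to R
R | 1000[1]110   read 1 → write 0, move R, go to R
R | 10000[1]10   read 1 → write 0, move R, go to R
R | 100000[1]0   read 1 → write 0, move R, go to R
R | 1000000[0]   read 0 → write 1, move L, go to P
P | 100000[0]1   read 0 → write 1, move L, go to R
R | 10000[0]11   read 0 → write 1, move L, go to P
P | 1000[0]111
After 26 steps: state P, head at 2, tape 10000111.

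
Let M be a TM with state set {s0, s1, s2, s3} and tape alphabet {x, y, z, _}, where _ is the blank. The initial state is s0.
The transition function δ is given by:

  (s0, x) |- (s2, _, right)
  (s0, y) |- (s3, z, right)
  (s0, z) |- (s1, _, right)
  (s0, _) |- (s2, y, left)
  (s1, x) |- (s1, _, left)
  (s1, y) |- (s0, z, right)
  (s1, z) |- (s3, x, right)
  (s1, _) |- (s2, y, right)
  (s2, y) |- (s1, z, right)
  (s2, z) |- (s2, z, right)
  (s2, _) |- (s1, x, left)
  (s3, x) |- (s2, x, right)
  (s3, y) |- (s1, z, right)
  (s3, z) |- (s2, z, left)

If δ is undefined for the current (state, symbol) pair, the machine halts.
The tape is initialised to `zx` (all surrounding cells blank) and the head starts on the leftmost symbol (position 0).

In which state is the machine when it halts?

s2

state=s0 head=0 tape=[z]x_   (s0,z)→(s1,_,right)
state=s1 head=1 tape=_[x]_   (s1,x)→(s1,_,left)
state=s1 head=0 tape=[_]__   (s1,_)→(s2,y,right)
state=s2 head=1 tape=y[_]_   (s2,_)→(s1,x,left)
state=s1 head=0 tape=[y]x_   (s1,y)→(s0,z,right)
state=s0 head=1 tape=z[x]_   (s0,x)→(s2,_,right)
state=s2 head=2 tape=z_[_]   (s2,_)→(s1,x,left)
state=s1 head=1 tape=z[_]x   (s1,_)→(s2,y,right)
state=s2 head=2 tape=zy[x]
No transition is defined for (s2, x); M halts in state s2.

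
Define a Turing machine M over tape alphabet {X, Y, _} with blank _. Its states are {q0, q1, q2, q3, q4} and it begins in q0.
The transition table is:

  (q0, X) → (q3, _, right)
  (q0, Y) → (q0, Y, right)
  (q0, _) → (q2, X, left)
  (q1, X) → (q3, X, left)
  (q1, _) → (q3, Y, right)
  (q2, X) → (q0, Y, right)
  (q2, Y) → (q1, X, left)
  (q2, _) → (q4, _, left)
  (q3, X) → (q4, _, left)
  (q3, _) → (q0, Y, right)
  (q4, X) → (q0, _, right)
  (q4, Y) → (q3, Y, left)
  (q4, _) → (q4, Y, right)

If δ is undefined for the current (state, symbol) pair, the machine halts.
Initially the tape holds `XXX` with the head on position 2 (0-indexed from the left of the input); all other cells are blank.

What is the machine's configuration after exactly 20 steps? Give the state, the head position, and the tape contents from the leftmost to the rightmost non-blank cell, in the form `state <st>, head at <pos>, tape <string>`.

state q3, head at 0, tape YYY_XX

q0 | _XX[X]__   read X → write _, move right, go to q3
q3 | _XX_[_]_   read _ → write Y, move right, go to q0
q0 | _XX_Y[_]   read _ → write X, move left, go to q2
q2 | _XX_[Y]X   read Y → write X, move left, go to q1
q1 | _XX[_]XX   read _ → write Y, move right, go to q3
q3 | _XXY[X]X   read X → write _, move left, go to q4
q4 | _XX[Y]_X   read Y → write Y, move left, go to q3
q3 | _X[X]Y_X   read X → write _, move left, go to q4
q4 | _[X]_Y_X   read X → write _, move right, go to q0
q0 | __[_]Y_X   read _ → write X, move left, go to q2
q2 | _[_]XY_X   read _ → write _, move left, go to q4
q4 | [_]_XY_X   read _ → write Y, move right, go to q4
q4 | Y[_]XY_X   read _ → write Y, move right, go to q4
q4 | YY[X]Y_X   read X → write _, move right, go to q0
q0 | YY_[Y]_X   read Y → write Y, move right, go to q0
q0 | YY_Y[_]X   read _ → write X, move left, go to q2
q2 | YY_[Y]XX   read Y → write X, move left, go to q1
q1 | YY[_]XXX   read _ → write Y, move right, go to q3
q3 | YYY[X]XX   read X → write _, move left, go to q4
q4 | YY[Y]_XX   read Y → write Y, move left, go to q3
q3 | Y[Y]Y_XX
After 20 steps: state q3, head at 0, tape YYY_XX.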